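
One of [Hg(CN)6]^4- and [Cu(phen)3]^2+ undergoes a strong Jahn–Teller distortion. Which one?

[Hg(CN)6]^4-: Each cyanide is −1; balancing the −4 overall charge requires Hg(II). Group 12 minus oxidation state 2 gives a d¹⁰ configuration. The d¹⁰ configuration leaves the e_g set evenly filled (or empty) — no strong Jahn–Teller driving force.
[Cu(phen)3]^2+: 1,10-phenanthroline is neutral; balancing the +2 overall charge requires Cu(II). Group 11 minus oxidation state 2 gives a d⁹ configuration. The t₂g⁶e_g³ configuration has an unevenly filled e_g set; the Jahn–Teller theorem predicts a tetragonal distortion (typically axial elongation) to lift the degeneracy.

[Cu(phen)3]^2+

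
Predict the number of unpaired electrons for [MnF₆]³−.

Summing ligand charges against the −3 overall charge gives an oxidation state of +3 for manganese.
Mn sits in group 7, so the d-electron count is 7 − 3 = 4.
The spin state decides the count: Fluoride is a weak-field ligand for a first-row metal, so the complex is high-spin.
An octahedral high-spin d⁴ ion is t₂g³e_g¹, giving 4 unpaired electrons.

4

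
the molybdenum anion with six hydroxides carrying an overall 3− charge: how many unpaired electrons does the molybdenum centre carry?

3

Summing ligand charges against the −3 overall charge gives an oxidation state of +3 for molybdenum.
Molybdenum is a group-6 element; Mo(III) is therefore d³.
In an octahedral field the d³ configuration is t₂g³e_g⁰ (only one arrangement possible), giving 3 unpaired electrons.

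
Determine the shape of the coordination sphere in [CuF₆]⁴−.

Each fluoride is −1; balancing the −4 overall charge requires Cu(II).
Copper is a group-11 element; Cu(II) is therefore d⁹.
With 6 monodentate ligands the coordination number is 6.
Six donors around a single metal centre give an octahedral coordination sphere.

octahedral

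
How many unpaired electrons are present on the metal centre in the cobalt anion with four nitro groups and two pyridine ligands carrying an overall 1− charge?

Each nitro (N-bound nitrite) is −1; pyridine is neutral; balancing the −1 overall charge requires Co(III).
Cobalt is a group-9 element; Co(III) is therefore d⁶.
The spin state decides the count: Co(III) has an exceptionally large octahedral splitting and is low-spin with essentially every ligand except fluoride.
An octahedral low-spin d⁶ ion is t₂g⁶e_g⁰, giving 0 unpaired electrons.

0 unpaired electrons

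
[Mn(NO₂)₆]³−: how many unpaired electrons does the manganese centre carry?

2

Summing ligand charges against the −3 overall charge gives an oxidation state of +3 for manganese.
Group 7 minus oxidation state 3 gives a d⁴ configuration.
The spin state decides the count: Nitro (N-bound nitrite) is a strong-field ligand (high in the spectrochemical series) for a first-row metal, so the complex is low-spin.
An octahedral low-spin d⁴ ion is t₂g⁴e_g⁰, giving 2 unpaired electrons.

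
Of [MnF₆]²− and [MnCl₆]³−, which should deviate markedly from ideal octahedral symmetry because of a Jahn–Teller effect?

[MnF₆]²−: Ligand charges: each fluoride is −1. With an overall charge of −2 the manganese centre must be in the +4 oxidation state. Group 7 minus oxidation state 4 gives a d³ configuration. The d³ configuration leaves the e_g set evenly filled (or empty) — no strong Jahn–Teller driving force.
[MnCl₆]³−: Ligand charges: each chloride is −1. With an overall charge of −3 the manganese centre must be in the +3 oxidation state. Group 7 minus oxidation state 3 gives a d⁴ configuration. Chloride is a weak-field ligand for a first-row metal, so the complex is high-spin. The t₂g³e_g¹ (high-spin) configuration has an unevenly filled e_g set; the Jahn–Teller theorem predicts a tetragonal distortion (typically axial elongation) to lift the degeneracy.

[MnCl₆]³−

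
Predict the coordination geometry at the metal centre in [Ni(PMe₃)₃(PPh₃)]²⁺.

square planar

Ligand charges: trimethylphosphine is neutral; triphenylphosphine is neutral. With an overall charge of +2 the nickel centre must be in the +2 oxidation state.
Nickel is a group-10 element; Ni(II) is therefore d⁸.
With 4 monodentate ligands the coordination number is 4.
Trimethylphosphine and triphenylphosphine are strong-field ligands (high in the spectrochemical series).
A 3d d⁸ ion with strong-field ligands gains enough CFSE to favour square planar over tetrahedral.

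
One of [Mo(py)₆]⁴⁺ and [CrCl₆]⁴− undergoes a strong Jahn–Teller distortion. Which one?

[Mo(py)₆]⁴⁺: Pyridine is neutral; balancing the +4 overall charge requires Mo(IV). Group 6 minus oxidation state 4 gives a d² configuration. The d² configuration leaves the e_g set evenly filled (or empty) — no strong Jahn–Teller driving force.
[CrCl₆]⁴−: Each chloride is −1; balancing the −4 overall charge requires Cr(II). Cr sits in group 6, so the d-electron count is 6 − 2 = 4. Chloride is a weak-field ligand for a first-row metal, so the complex is high-spin. The t₂g³e_g¹ (high-spin) configuration has an unevenly filled e_g set; the Jahn–Teller theorem predicts a tetragonal distortion (typically axial elongation) to lift the degeneracy.

[CrCl₆]⁴−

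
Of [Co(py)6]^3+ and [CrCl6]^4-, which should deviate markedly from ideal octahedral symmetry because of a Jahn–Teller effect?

[Co(py)6]^3+: Pyridine is neutral; balancing the +3 overall charge requires Co(III). Co sits in group 9, so the d-electron count is 9 − 3 = 6. Co(III) has an exceptionally large octahedral splitting and is low-spin with essentially every ligand except fluoride. The d⁶ configuration leaves the e_g set evenly filled (or empty) — no strong Jahn–Teller driving force.
[CrCl6]^4-: Each chloride is −1; balancing the −4 overall charge requires Cr(II). Cr sits in group 6, so the d-electron count is 6 − 2 = 4. Chloride is a weak-field ligand for a first-row metal, so the complex is high-spin. The t₂g³e_g¹ (high-spin) configuration has an unevenly filled e_g set; the Jahn–Teller theorem predicts a tetragonal distortion (typically axial elongation) to lift the degeneracy.

[CrCl6]^4-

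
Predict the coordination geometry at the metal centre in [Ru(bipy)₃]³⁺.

octahedral

2,2′-bipyridine is neutral; balancing the +3 overall charge requires Ru(III).
Group 8 minus oxidation state 3 gives a d⁵ configuration.
Counting donor atoms: 3×2,2′-bipyridine (bidentate) → 6 donors. Coordination number = 6.
Six donors around a single metal centre give an octahedral coordination sphere.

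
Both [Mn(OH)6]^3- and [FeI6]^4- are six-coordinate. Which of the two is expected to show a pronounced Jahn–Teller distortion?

[Mn(OH)6]^3-

[Mn(OH)6]^3-: Summing ligand charges against the −3 overall charge gives an oxidation state of +3 for manganese. Manganese is a group-7 element; Mn(III) is therefore d⁴. Hydroxide is a weak-field ligand for a first-row metal, so the complex is high-spin. The t₂g³e_g¹ (high-spin) configuration has an unevenly filled e_g set; the Jahn–Teller theorem predicts a tetragonal distortion (typically axial elongation) to lift the degeneracy.
[FeI6]^4-: Summing ligand charges against the −4 overall charge gives an oxidation state of +2 for iron. Group 8 minus oxidation state 2 gives a d⁶ configuration. Iodide is a weak-field ligand for a first-row metal, so the complex is high-spin. The d⁶ configuration leaves the e_g set evenly filled (or empty) — no strong Jahn–Teller driving force.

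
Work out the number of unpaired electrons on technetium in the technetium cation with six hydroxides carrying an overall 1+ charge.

Each hydroxide is −1; balancing the +1 overall charge requires Tc(VII).
Tc sits in group 7, so the d-electron count is 7 − 7 = 0.
In an octahedral field the d⁰ configuration is t₂g⁰e_g⁰, giving 0 unpaired electrons.

0 unpaired electrons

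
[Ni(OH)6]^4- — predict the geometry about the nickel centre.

octahedral

Ligand charges: each hydroxide is −1. With an overall charge of −4 the nickel centre must be in the +2 oxidation state.
Nickel is a group-10 element; Ni(II) is therefore d⁸.
Coordination number: 6.
Six donors around a single metal centre give an octahedral coordination sphere.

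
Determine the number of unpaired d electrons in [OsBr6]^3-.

Ligand charges: each bromide is −1. With an overall charge of −3 the osmium centre must be in the +3 oxidation state.
Osmium is a group-8 element; Os(III) is therefore d⁵.
The spin state decides the count: a 5d ion has a large Δₒ and is invariably low-spin.
An octahedral low-spin d⁵ ion is t₂g⁵e_g⁰, giving 1 unpaired electron.

1 unpaired electron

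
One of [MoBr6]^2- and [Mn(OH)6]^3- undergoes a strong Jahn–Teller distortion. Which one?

[MoBr6]^2-: Ligand charges: each bromide is −1. With an overall charge of −2 the molybdenum centre must be in the +4 oxidation state. Mo sits in group 6, so the d-electron count is 6 − 4 = 2. The d² configuration leaves the e_g set evenly filled (or empty) — no strong Jahn–Teller driving force.
[Mn(OH)6]^3-: Summing ligand charges against the −3 overall charge gives an oxidation state of +3 for manganese. Group 7 minus oxidation state 3 gives a d⁴ configuration. Hydroxide is a weak-field ligand for a first-row metal, so the complex is high-spin. The t₂g³e_g¹ (high-spin) configuration has an unevenly filled e_g set; the Jahn–Teller theorem predicts a tetragonal distortion (typically axial elongation) to lift the degeneracy.

[Mn(OH)6]^3-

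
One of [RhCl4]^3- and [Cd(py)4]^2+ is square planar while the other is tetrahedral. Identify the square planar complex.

[RhCl4]^3-

For [RhCl4]^3-: Ligand charges: each chloride is −1. With an overall charge of −3 the rhodium centre must be in the +1 oxidation state. Rh sits in group 9, so the d-electron count is 9 − 1 = 8. A 4d d⁸ ion has a large crystal-field splitting; square planar leaves the high-energy d_{x²−y²} orbital empty and maximises CFSE. → square planar.
For [Cd(py)4]^2+: Pyridine is neutral; balancing the +2 overall charge requires Cd(II). Cd sits in group 12, so the d-electron count is 12 − 2 = 10. A d¹⁰ ion has no crystal-field stabilisation preference between square planar and tetrahedral, so four ligands adopt the sterically favoured tetrahedral geometry. → tetrahedral.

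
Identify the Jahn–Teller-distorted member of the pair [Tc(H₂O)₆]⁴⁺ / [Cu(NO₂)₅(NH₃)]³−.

[Cu(NO₂)₅(NH₃)]³−

[Tc(H₂O)₆]⁴⁺: Ligand charges: water is neutral. With an overall charge of +4 the technetium centre must be in the +4 oxidation state. Group 7 minus oxidation state 4 gives a d³ configuration. The d³ configuration leaves the e_g set evenly filled (or empty) — no strong Jahn–Teller driving force.
[Cu(NO₂)₅(NH₃)]³−: Each nitro (N-bound nitrite) is −1; ammonia is neutral; balancing the −3 overall charge requires Cu(II). Cu sits in group 11, so the d-electron count is 11 − 2 = 9. The t₂g⁶e_g³ configuration has an unevenly filled e_g set; the Jahn–Teller theorem predicts a tetragonal distortion (typically axial elongation) to lift the degeneracy.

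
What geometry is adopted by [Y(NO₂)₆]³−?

Each nitro (N-bound nitrite) is −1; balancing the −3 overall charge requires Y(III).
Group 3 minus oxidation state 3 gives a d⁰ configuration.
Coordination number: 6.
Six donors around a single metal centre give an octahedral coordination sphere.

octahedral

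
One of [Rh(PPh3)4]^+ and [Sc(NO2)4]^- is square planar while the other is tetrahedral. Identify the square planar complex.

[Rh(PPh3)4]^+

For [Rh(PPh3)4]^+: Triphenylphosphine is neutral; balancing the +1 overall charge requires Rh(I). Group 9 minus oxidation state 1 gives a d⁸ configuration. A 4d d⁸ ion has a large crystal-field splitting; square planar leaves the high-energy d_{x²−y²} orbital empty and maximises CFSE. → square planar.
For [Sc(NO2)4]^-: Each nitro (N-bound nitrite) is −1; balancing the −1 overall charge requires Sc(III). Sc sits in group 3, so the d-electron count is 3 − 3 = 0. A d⁰ ion has no crystal-field stabilisation preference between square planar and tetrahedral, so four ligands adopt the sterically favoured tetrahedral geometry. → tetrahedral.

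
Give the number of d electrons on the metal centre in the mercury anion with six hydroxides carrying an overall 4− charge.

d¹⁰

Each hydroxide is −1; balancing the −4 overall charge requires Hg(II).
Mercury is a group-12 element; Hg(II) is therefore d¹⁰.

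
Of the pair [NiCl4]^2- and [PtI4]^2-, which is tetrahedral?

[NiCl4]^2-

For [NiCl4]^2-: Ligand charges: each chloride is −1. With an overall charge of −2 the nickel centre must be in the +2 oxidation state. Group 10 minus oxidation state 2 gives a d⁸ configuration. Chloride is a weak-field ligand. With weak-field ligands the CFSE gain from square planar is small, so a 3d d⁸ ion takes the sterically preferred tetrahedral geometry. → tetrahedral.
For [PtI4]^2-: Ligand charges: each iodide is −1. With an overall charge of −2 the platinum centre must be in the +2 oxidation state. Pt sits in group 10, so the d-electron count is 10 − 2 = 8. A 5d d⁸ ion has a large crystal-field splitting; square planar leaves the high-energy d_{x²−y²} orbital empty and maximises CFSE. → square planar.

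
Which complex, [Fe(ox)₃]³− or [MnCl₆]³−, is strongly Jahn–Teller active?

[MnCl₆]³−

[Fe(ox)₃]³−: Each oxalate is −2; balancing the −3 overall charge requires Fe(III). Group 8 minus oxidation state 3 gives a d⁵ configuration. Oxalate is a weak-field ligand for a first-row metal, so the complex is high-spin. The d⁵ configuration leaves the e_g set evenly filled (or empty) — no strong Jahn–Teller driving force.
[MnCl₆]³−: Each chloride is −1; balancing the −3 overall charge requires Mn(III). Manganese is a group-7 element; Mn(III) is therefore d⁴. Chloride is a weak-field ligand for a first-row metal, so the complex is high-spin. The t₂g³e_g¹ (high-spin) configuration has an unevenly filled e_g set; the Jahn–Teller theorem predicts a tetragonal distortion (typically axial elongation) to lift the degeneracy.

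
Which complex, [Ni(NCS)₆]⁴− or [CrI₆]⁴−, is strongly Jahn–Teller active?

[CrI₆]⁴−

[Ni(NCS)₆]⁴−: Ligand charges: each isothiocyanate is −1. With an overall charge of −4 the nickel centre must be in the +2 oxidation state. Ni sits in group 10, so the d-electron count is 10 − 2 = 8. The d⁸ configuration leaves the e_g set evenly filled (or empty) — no strong Jahn–Teller driving force.
[CrI₆]⁴−: Summing ligand charges against the −4 overall charge gives an oxidation state of +2 for chromium. Chromium is a group-6 element; Cr(II) is therefore d⁴. Iodide is a weak-field ligand for a first-row metal, so the complex is high-spin. The t₂g³e_g¹ (high-spin) configuration has an unevenly filled e_g set; the Jahn–Teller theorem predicts a tetragonal distortion (typically axial elongation) to lift the degeneracy.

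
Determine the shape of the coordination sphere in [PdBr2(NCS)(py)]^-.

square planar

Summing ligand charges against the −1 overall charge gives an oxidation state of +2 for palladium.
Palladium is a group-10 element; Pd(II) is therefore d⁸.
With 4 monodentate ligands the coordination number is 4.
A 4d d⁸ ion has a large crystal-field splitting; square planar leaves the high-energy d_{x²−y²} orbital empty and maximises CFSE.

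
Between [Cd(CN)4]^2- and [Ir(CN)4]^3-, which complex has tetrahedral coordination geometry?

For [Cd(CN)4]^2-: Summing ligand charges against the −2 overall charge gives an oxidation state of +2 for cadmium. Group 12 minus oxidation state 2 gives a d¹⁰ configuration. A d¹⁰ ion has no crystal-field stabilisation preference between square planar and tetrahedral, so four ligands adopt the sterically favoured tetrahedral geometry. → tetrahedral.
For [Ir(CN)4]^3-: Ligand charges: each cyanide is −1. With an overall charge of −3 the iridium centre must be in the +1 oxidation state. Group 9 minus oxidation state 1 gives a d⁸ configuration. A 5d d⁸ ion has a large crystal-field splitting; square planar leaves the high-energy d_{x²−y²} orbital empty and maximises CFSE. → square planar.

[Cd(CN)4]^2-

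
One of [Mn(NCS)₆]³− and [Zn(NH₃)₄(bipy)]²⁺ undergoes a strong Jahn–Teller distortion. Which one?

[Mn(NCS)₆]³−: Ligand charges: each isothiocyanate is −1. With an overall charge of −3 the manganese centre must be in the +3 oxidation state. Mn sits in group 7, so the d-electron count is 7 − 3 = 4. Isothiocyanate is a weak-field ligand for a first-row metal, so the complex is high-spin. The t₂g³e_g¹ (high-spin) configuration has an unevenly filled e_g set; the Jahn–Teller theorem predicts a tetragonal distortion (typically axial elongation) to lift the degeneracy.
[Zn(NH₃)₄(bipy)]²⁺: Summing ligand charges against the +2 overall charge gives an oxidation state of +2 for zinc. Zinc is a group-12 element; Zn(II) is therefore d¹⁰. The d¹⁰ configuration leaves the e_g set evenly filled (or empty) — no strong Jahn–Teller driving force.

[Mn(NCS)₆]³−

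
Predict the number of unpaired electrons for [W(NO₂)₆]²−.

2 unpaired electrons

Summing ligand charges against the −2 overall charge gives an oxidation state of +4 for tungsten.
W sits in group 6, so the d-electron count is 6 − 4 = 2.
In an octahedral field the d² configuration is t₂g²e_g⁰ (only one arrangement possible), giving 2 unpaired electrons.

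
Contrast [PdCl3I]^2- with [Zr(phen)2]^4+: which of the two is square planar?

[PdCl3I]^2-

For [PdCl3I]^2-: Each chloride is −1; each iodide is −1; balancing the −2 overall charge requires Pd(II). Palladium is a group-10 element; Pd(II) is therefore d⁸. A 4d d⁸ ion has a large crystal-field splitting; square planar leaves the high-energy d_{x²−y²} orbital empty and maximises CFSE. → square planar.
For [Zr(phen)2]^4+: Ligand charges: 1,10-phenanthroline is neutral. With an overall charge of +4 the zirconium centre must be in the +4 oxidation state. Zr sits in group 4, so the d-electron count is 4 − 4 = 0. A d⁰ ion has no crystal-field stabilisation preference between square planar and tetrahedral, so four ligands adopt the sterically favoured tetrahedral geometry. → tetrahedral.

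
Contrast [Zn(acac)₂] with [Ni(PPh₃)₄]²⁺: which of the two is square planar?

For [Zn(acac)₂]: Summing ligand charges against the 0 overall charge gives an oxidation state of +2 for zinc. Group 12 minus oxidation state 2 gives a d¹⁰ configuration. A d¹⁰ ion has no crystal-field stabilisation preference between square planar and tetrahedral, so four ligands adopt the sterically favoured tetrahedral geometry. → tetrahedral.
For [Ni(PPh₃)₄]²⁺: Ligand charges: triphenylphosphine is neutral. With an overall charge of +2 the nickel centre must be in the +2 oxidation state. Group 10 minus oxidation state 2 gives a d⁸ configuration. Triphenylphosphine is a strong-field ligand (high in the spectrochemical series). A 3d d⁸ ion with strong-field ligands gains enough CFSE to favour square planar over tetrahedral. → square planar.

[Ni(PPh₃)₄]²⁺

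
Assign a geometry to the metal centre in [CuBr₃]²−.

Each bromide is −1; balancing the −2 overall charge requires Cu(I).
Cu sits in group 11, so the d-electron count is 11 − 1 = 10.
Coordination number: 3.
Three ligands around a d¹⁰ centre minimise repulsion in a trigonal-planar arrangement.

trigonal planar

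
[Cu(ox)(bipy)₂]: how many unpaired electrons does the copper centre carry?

Ligand charges: each oxalate is −2; 2,2′-bipyridine is neutral. With an overall charge of 0 the copper centre must be in the +2 oxidation state.
Group 11 minus oxidation state 2 gives a d⁹ configuration.
Counting donor atoms: 1×oxalate (bidentate) → 2 donors; 2×2,2′-bipyridine (bidentate) → 4 donors. Coordination number = 6.
In an octahedral field the d⁹ configuration is t₂g⁶e_g³ (only one arrangement possible), giving 1 unpaired electron.

1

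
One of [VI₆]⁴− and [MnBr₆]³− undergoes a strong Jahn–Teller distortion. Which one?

[MnBr₆]³−

[VI₆]⁴−: Ligand charges: each iodide is −1. With an overall charge of −4 the vanadium centre must be in the +2 oxidation state. Group 5 minus oxidation state 2 gives a d³ configuration. The d³ configuration leaves the e_g set evenly filled (or empty) — no strong Jahn–Teller driving force.
[MnBr₆]³−: Each bromide is −1; balancing the −3 overall charge requires Mn(III). Group 7 minus oxidation state 3 gives a d⁴ configuration. Bromide is a weak-field ligand for a first-row metal, so the complex is high-spin. The t₂g³e_g¹ (high-spin) configuration has an unevenly filled e_g set; the Jahn–Teller theorem predicts a tetragonal distortion (typically axial elongation) to lift the degeneracy.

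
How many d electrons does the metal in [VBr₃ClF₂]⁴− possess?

Each bromide is −1; each chloride is −1; each fluoride is −1; balancing the −4 overall charge requires V(II).
V sits in group 5, so the d-electron count is 5 − 2 = 3.

d3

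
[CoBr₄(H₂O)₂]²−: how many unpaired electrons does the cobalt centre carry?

Ligand charges: each bromide is −1; water is neutral. With an overall charge of −2 the cobalt centre must be in the +2 oxidation state.
Co sits in group 9, so the d-electron count is 9 − 2 = 7.
The spin state decides the count: Bromide is a weak-field ligand for a first-row metal, so the complex is high-spin.
An octahedral high-spin d⁷ ion is t₂g⁵e_g², giving 3 unpaired electrons.

3 unpaired electrons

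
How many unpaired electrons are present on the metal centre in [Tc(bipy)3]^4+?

Ligand charges: 2,2′-bipyridine is neutral. With an overall charge of +4 the technetium centre must be in the +4 oxidation state.
Technetium is a group-7 element; Tc(IV) is therefore d³.
Counting donor atoms: 3×2,2′-bipyridine (bidentate) → 6 donors. Coordination number = 6.
In an octahedral field the d³ configuration is t₂g³e_g⁰ (only one arrangement possible), giving 3 unpaired electrons.

3 unpaired electrons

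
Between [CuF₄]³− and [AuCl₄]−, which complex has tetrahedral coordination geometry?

[CuF₄]³−

For [CuF₄]³−: Summing ligand charges against the −3 overall charge gives an oxidation state of +1 for copper. Group 11 minus oxidation state 1 gives a d¹⁰ configuration. A d¹⁰ ion has no crystal-field stabilisation preference between square planar and tetrahedral, so four ligands adopt the sterically favoured tetrahedral geometry. → tetrahedral.
For [AuCl₄]−: Summing ligand charges against the −1 overall charge gives an oxidation state of +3 for gold. Gold is a group-11 element; Au(III) is therefore d⁸. A 5d d⁸ ion has a large crystal-field splitting; square planar leaves the high-energy d_{x²−y²} orbital empty and maximises CFSE. → square planar.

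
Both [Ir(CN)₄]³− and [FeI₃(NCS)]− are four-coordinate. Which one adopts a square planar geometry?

[Ir(CN)₄]³−

For [Ir(CN)₄]³−: Summing ligand charges against the −3 overall charge gives an oxidation state of +1 for iridium. Group 9 minus oxidation state 1 gives a d⁸ configuration. A 5d d⁸ ion has a large crystal-field splitting; square planar leaves the high-energy d_{x²−y²} orbital empty and maximises CFSE. → square planar.
For [FeI₃(NCS)]−: Summing ligand charges against the −1 overall charge gives an oxidation state of +3 for iron. Iron is a group-8 element; Fe(III) is therefore d⁵. A high-spin d⁵ ion has zero CFSE in either geometry, so four ligands adopt the sterically favoured tetrahedral geometry. → tetrahedral.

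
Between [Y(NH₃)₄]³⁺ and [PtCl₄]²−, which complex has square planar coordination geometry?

For [Y(NH₃)₄]³⁺: Ammonia is neutral; balancing the +3 overall charge requires Y(III). Y sits in group 3, so the d-electron count is 3 − 3 = 0. A d⁰ ion has no crystal-field stabilisation preference between square planar and tetrahedral, so four ligands adopt the sterically favoured tetrahedral geometry. → tetrahedral.
For [PtCl₄]²−: Each chloride is −1; balancing the −2 overall charge requires Pt(II). Pt sits in group 10, so the d-electron count is 10 − 2 = 8. A 5d d⁸ ion has a large crystal-field splitting; square planar leaves the high-energy d_{x²−y²} orbital empty and maximises CFSE. → square planar.

[PtCl₄]²−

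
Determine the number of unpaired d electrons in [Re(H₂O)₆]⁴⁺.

3

Water is neutral; balancing the +4 overall charge requires Re(IV).
Group 7 minus oxidation state 4 gives a d³ configuration.
In an octahedral field the d³ configuration is t₂g³e_g⁰ (only one arrangement possible), giving 3 unpaired electrons.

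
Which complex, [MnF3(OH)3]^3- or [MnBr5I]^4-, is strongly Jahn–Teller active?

[MnF3(OH)3]^3-: Each fluoride is −1; each hydroxide is −1; balancing the −3 overall charge requires Mn(III). Mn sits in group 7, so the d-electron count is 7 − 3 = 4. Fluoride and hydroxide are weak-field ligands for a first-row metal, so the complex is high-spin. The t₂g³e_g¹ (high-spin) configuration has an unevenly filled e_g set; the Jahn–Teller theorem predicts a tetragonal distortion (typically axial elongation) to lift the degeneracy.
[MnBr5I]^4-: Summing ligand charges against the −4 overall charge gives an oxidation state of +2 for manganese. Manganese is a group-7 element; Mn(II) is therefore d⁵. Bromide and iodide are weak-field ligands for a first-row metal, so the complex is high-spin. The d⁵ configuration leaves the e_g set evenly filled (or empty) — no strong Jahn–Teller driving force.

[MnF3(OH)3]^3-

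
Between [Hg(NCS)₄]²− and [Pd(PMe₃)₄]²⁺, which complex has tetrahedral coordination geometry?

[Hg(NCS)₄]²−

For [Hg(NCS)₄]²−: Ligand charges: each isothiocyanate is −1. With an overall charge of −2 the mercury centre must be in the +2 oxidation state. Group 12 minus oxidation state 2 gives a d¹⁰ configuration. A d¹⁰ ion has no crystal-field stabilisation preference between square planar and tetrahedral, so four ligands adopt the sterically favoured tetrahedral geometry. → tetrahedral.
For [Pd(PMe₃)₄]²⁺: Summing ligand charges against the +2 overall charge gives an oxidation state of +2 for palladium. Palladium is a group-10 element; Pd(II) is therefore d⁸. A 4d d⁸ ion has a large crystal-field splitting; square planar leaves the high-energy d_{x²−y²} orbital empty and maximises CFSE. → square planar.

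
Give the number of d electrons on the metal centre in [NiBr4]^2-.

Each bromide is −1; balancing the −2 overall charge requires Ni(II).
Group 10 minus oxidation state 2 gives a d⁸ configuration.

d⁸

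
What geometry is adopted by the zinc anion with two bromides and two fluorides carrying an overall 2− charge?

Ligand charges: each bromide is −1; each fluoride is −1. With an overall charge of −2 the zinc centre must be in the +2 oxidation state.
Group 12 minus oxidation state 2 gives a d¹⁰ configuration.
Coordination number: 4.
A d¹⁰ ion has no crystal-field stabilisation preference between square planar and tetrahedral, so four ligands adopt the sterically favoured tetrahedral geometry.

tetrahedral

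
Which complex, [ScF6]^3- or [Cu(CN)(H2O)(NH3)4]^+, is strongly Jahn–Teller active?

[ScF6]^3-: Summing ligand charges against the −3 overall charge gives an oxidation state of +3 for scandium. Sc sits in group 3, so the d-electron count is 3 − 3 = 0. The d⁰ configuration leaves the e_g set evenly filled (or empty) — no strong Jahn–Teller driving force.
[Cu(CN)(H2O)(NH3)4]^+: Ligand charges: each cyanide is −1; water is neutral; ammonia is neutral. With an overall charge of +1 the copper centre must be in the +2 oxidation state. Group 11 minus oxidation state 2 gives a d⁹ configuration. The t₂g⁶e_g³ configuration has an unevenly filled e_g set; the Jahn–Teller theorem predicts a tetragonal distortion (typically axial elongation) to lift the degeneracy.

[Cu(CN)(H2O)(NH3)4]^+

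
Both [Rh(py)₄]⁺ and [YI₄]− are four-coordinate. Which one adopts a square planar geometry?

[Rh(py)₄]⁺

For [Rh(py)₄]⁺: Summing ligand charges against the +1 overall charge gives an oxidation state of +1 for rhodium. Rhodium is a group-9 element; Rh(I) is therefore d⁸. A 4d d⁸ ion has a large crystal-field splitting; square planar leaves the high-energy d_{x²−y²} orbital empty and maximises CFSE. → square planar.
For [YI₄]−: Ligand charges: each iodide is −1. With an overall charge of −1 the yttrium centre must be in the +3 oxidation state. Y sits in group 3, so the d-electron count is 3 − 3 = 0. A d⁰ ion has no crystal-field stabilisation preference between square planar and tetrahedral, so four ligands adopt the sterically favoured tetrahedral geometry. → tetrahedral.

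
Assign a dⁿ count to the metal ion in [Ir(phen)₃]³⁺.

d⁶

1,10-phenanthroline is neutral; balancing the +3 overall charge requires Ir(III).
Iridium is a group-9 element; Ir(III) is therefore d⁶.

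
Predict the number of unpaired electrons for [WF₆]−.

Each fluoride is −1; balancing the −1 overall charge requires W(V).
W sits in group 6, so the d-electron count is 6 − 5 = 1.
In an octahedral field the d¹ configuration is t₂g¹e_g⁰ (only one arrangement possible), giving 1 unpaired electron.

1 unpaired electron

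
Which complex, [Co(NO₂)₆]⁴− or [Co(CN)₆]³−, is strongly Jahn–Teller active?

[Co(NO₂)₆]⁴−: Each nitro (N-bound nitrite) is −1; balancing the −4 overall charge requires Co(II). Co sits in group 9, so the d-electron count is 9 − 2 = 7. Nitro (N-bound nitrite) is a strong-field ligand (high in the spectrochemical series) for a first-row metal, so the complex is low-spin. The t₂g⁶e_g¹ (low-spin) configuration has an unevenly filled e_g set; the Jahn–Teller theorem predicts a tetragonal distortion (typically axial elongation) to lift the degeneracy.
[Co(CN)₆]³−: Each cyanide is −1; balancing the −3 overall charge requires Co(III). Cobalt is a group-9 element; Co(III) is therefore d⁶. Co(III) has an exceptionally large octahedral splitting and is low-spin with essentially every ligand except fluoride. The d⁶ configuration leaves the e_g set evenly filled (or empty) — no strong Jahn–Teller driving force.

[Co(NO₂)₆]⁴−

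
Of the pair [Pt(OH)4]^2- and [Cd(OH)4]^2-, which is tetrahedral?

[Cd(OH)4]^2-

For [Pt(OH)4]^2-: Summing ligand charges against the −2 overall charge gives an oxidation state of +2 for platinum. Pt sits in group 10, so the d-electron count is 10 − 2 = 8. A 5d d⁸ ion has a large crystal-field splitting; square planar leaves the high-energy d_{x²−y²} orbital empty and maximises CFSE. → square planar.
For [Cd(OH)4]^2-: Each hydroxide is −1; balancing the −2 overall charge requires Cd(II). Cd sits in group 12, so the d-electron count is 12 − 2 = 10. A d¹⁰ ion has no crystal-field stabilisation preference between square planar and tetrahedral, so four ligands adopt the sterically favoured tetrahedral geometry. → tetrahedral.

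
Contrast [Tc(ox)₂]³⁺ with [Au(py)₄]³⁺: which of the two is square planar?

[Au(py)₄]³⁺

For [Tc(ox)₂]³⁺: Summing ligand charges against the +3 overall charge gives an oxidation state of +7 for technetium. Technetium is a group-7 element; Tc(VII) is therefore d⁰. A d⁰ ion has no crystal-field stabilisation preference between square planar and tetrahedral, so four ligands adopt the sterically favoured tetrahedral geometry. → tetrahedral.
For [Au(py)₄]³⁺: Ligand charges: pyridine is neutral. With an overall charge of +3 the gold centre must be in the +3 oxidation state. Gold is a group-11 element; Au(III) is therefore d⁸. A 5d d⁸ ion has a large crystal-field splitting; square planar leaves the high-energy d_{x²−y²} orbital empty and maximises CFSE. → square planar.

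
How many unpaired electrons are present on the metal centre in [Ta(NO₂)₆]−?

0

Summing ligand charges against the −1 overall charge gives an oxidation state of +5 for tantalum.
Group 5 minus oxidation state 5 gives a d⁰ configuration.
In an octahedral field the d⁰ configuration is t₂g⁰e_g⁰, giving 0 unpaired electrons.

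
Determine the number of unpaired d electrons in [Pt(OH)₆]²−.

0 unpaired electrons

Ligand charges: each hydroxide is −1. With an overall charge of −2 the platinum centre must be in the +4 oxidation state.
Group 10 minus oxidation state 4 gives a d⁶ configuration.
The spin state decides the count: a 5d ion has a large Δₒ and is invariably low-spin.
An octahedral low-spin d⁶ ion is t₂g⁶e_g⁰, giving 0 unpaired electrons.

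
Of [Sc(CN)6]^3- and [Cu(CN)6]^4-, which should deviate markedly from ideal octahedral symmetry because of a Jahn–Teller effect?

[Cu(CN)6]^4-

[Sc(CN)6]^3-: Each cyanide is −1; balancing the −3 overall charge requires Sc(III). Group 3 minus oxidation state 3 gives a d⁰ configuration. The d⁰ configuration leaves the e_g set evenly filled (or empty) — no strong Jahn–Teller driving force.
[Cu(CN)6]^4-: Ligand charges: each cyanide is −1. With an overall charge of −4 the copper centre must be in the +2 oxidation state. Copper is a group-11 element; Cu(II) is therefore d⁹. The t₂g⁶e_g³ configuration has an unevenly filled e_g set; the Jahn–Teller theorem predicts a tetragonal distortion (typically axial elongation) to lift the degeneracy.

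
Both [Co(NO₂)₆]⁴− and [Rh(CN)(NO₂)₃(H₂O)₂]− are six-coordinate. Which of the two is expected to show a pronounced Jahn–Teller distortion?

[Co(NO₂)₆]⁴−: Summing ligand charges against the −4 overall charge gives an oxidation state of +2 for cobalt. Cobalt is a group-9 element; Co(II) is therefore d⁷. Nitro (N-bound nitrite) is a strong-field ligand (high in the spectrochemical series) for a first-row metal, so the complex is low-spin. The t₂g⁶e_g¹ (low-spin) configuration has an unevenly filled e_g set; the Jahn–Teller theorem predicts a tetragonal distortion (typically axial elongation) to lift the degeneracy.
[Rh(CN)(NO₂)₃(H₂O)₂]−: Summing ligand charges against the −1 overall charge gives an oxidation state of +3 for rhodium. Rhodium is a group-9 element; Rh(III) is therefore d⁶. A 4d ion has a large Δₒ and is invariably low-spin. The d⁶ configuration leaves the e_g set evenly filled (or empty) — no strong Jahn–Teller driving force.

[Co(NO₂)₆]⁴−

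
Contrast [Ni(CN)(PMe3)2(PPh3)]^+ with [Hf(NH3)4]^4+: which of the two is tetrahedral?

For [Ni(CN)(PMe3)2(PPh3)]^+: Summing ligand charges against the +1 overall charge gives an oxidation state of +2 for nickel. Group 10 minus oxidation state 2 gives a d⁸ configuration. Cyanide, trimethylphosphine, and triphenylphosphine are strong-field ligands (high in the spectrochemical series). A 3d d⁸ ion with strong-field ligands gains enough CFSE to favour square planar over tetrahedral. → square planar.
For [Hf(NH3)4]^4+: Ligand charges: ammonia is neutral. With an overall charge of +4 the hafnium centre must be in the +4 oxidation state. Hf sits in group 4, so the d-electron count is 4 − 4 = 0. A d⁰ ion has no crystal-field stabilisation preference between square planar and tetrahedral, so four ligands adopt the sterically favoured tetrahedral geometry. → tetrahedral.

[Hf(NH3)4]^4+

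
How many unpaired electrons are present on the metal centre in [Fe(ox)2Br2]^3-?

Each oxalate is −2; each bromide is −1; balancing the −3 overall charge requires Fe(III).
Fe sits in group 8, so the d-electron count is 8 − 3 = 5.
Counting donor atoms: 2×oxalate (bidentate) → 4 donors; 2×bromide (monodentate) → 2 donors. Coordination number = 6.
The spin state decides the count: Bromide and oxalate are weak-field ligands for a first-row metal, so the complex is high-spin.
An octahedral high-spin d⁵ ion is t₂g³e_g², giving 5 unpaired electrons.

5 unpaired electrons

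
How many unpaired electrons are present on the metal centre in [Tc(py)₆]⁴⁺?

3 unpaired electrons

Summing ligand charges against the +4 overall charge gives an oxidation state of +4 for technetium.
Group 7 minus oxidation state 4 gives a d³ configuration.
In an octahedral field the d³ configuration is t₂g³e_g⁰ (only one arrangement possible), giving 3 unpaired electrons.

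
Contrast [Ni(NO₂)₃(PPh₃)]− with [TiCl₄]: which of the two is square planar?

For [Ni(NO₂)₃(PPh₃)]−: Each nitro (N-bound nitrite) is −1; triphenylphosphine is neutral; balancing the −1 overall charge requires Ni(II). Group 10 minus oxidation state 2 gives a d⁸ configuration. Nitro (N-bound nitrite) and triphenylphosphine are strong-field ligands (high in the spectrochemical series). A 3d d⁸ ion with strong-field ligands gains enough CFSE to favour square planar over tetrahedral. → square planar.
For [TiCl₄]: Each chloride is −1; balancing the 0 overall charge requires Ti(IV). Titanium is a group-4 element; Ti(IV) is therefore d⁰. A d⁰ ion has no crystal-field stabilisation preference between square planar and tetrahedral, so four ligands adopt the sterically favoured tetrahedral geometry. → tetrahedral.

[Ni(NO₂)₃(PPh₃)]−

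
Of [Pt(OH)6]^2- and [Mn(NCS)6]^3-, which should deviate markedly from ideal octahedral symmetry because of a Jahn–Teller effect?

[Pt(OH)6]^2-: Summing ligand charges against the −2 overall charge gives an oxidation state of +4 for platinum. Platinum is a group-10 element; Pt(IV) is therefore d⁶. A 5d ion has a large Δₒ and is invariably low-spin. The d⁶ configuration leaves the e_g set evenly filled (or empty) — no strong Jahn–Teller driving force.
[Mn(NCS)6]^3-: Summing ligand charges against the −3 overall charge gives an oxidation state of +3 for manganese. Manganese is a group-7 element; Mn(III) is therefore d⁴. Isothiocyanate is a weak-field ligand for a first-row metal, so the complex is high-spin. The t₂g³e_g¹ (high-spin) configuration has an unevenly filled e_g set; the Jahn–Teller theorem predicts a tetragonal distortion (typically axial elongation) to lift the degeneracy.

[Mn(NCS)6]^3-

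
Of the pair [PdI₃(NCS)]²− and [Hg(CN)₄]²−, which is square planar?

[PdI₃(NCS)]²−

For [PdI₃(NCS)]²−: Ligand charges: each iodide is −1; each isothiocyanate is −1. With an overall charge of −2 the palladium centre must be in the +2 oxidation state. Group 10 minus oxidation state 2 gives a d⁸ configuration. A 4d d⁸ ion has a large crystal-field splitting; square planar leaves the high-energy d_{x²−y²} orbital empty and maximises CFSE. → square planar.
For [Hg(CN)₄]²−: Each cyanide is −1; balancing the −2 overall charge requires Hg(II). Mercury is a group-12 element; Hg(II) is therefore d¹⁰. A d¹⁰ ion has no crystal-field stabilisation preference between square planar and tetrahedral, so four ligands adopt the sterically favoured tetrahedral geometry. → tetrahedral.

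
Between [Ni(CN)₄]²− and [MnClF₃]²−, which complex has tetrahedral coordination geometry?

For [Ni(CN)₄]²−: Each cyanide is −1; balancing the −2 overall charge requires Ni(II). Ni sits in group 10, so the d-electron count is 10 − 2 = 8. Cyanide is a strong-field ligand (high in the spectrochemical series). A 3d d⁸ ion with strong-field ligands gains enough CFSE to favour square planar over tetrahedral. → square planar.
For [MnClF₃]²−: Summing ligand charges against the −2 overall charge gives an oxidation state of +2 for manganese. Manganese is a group-7 element; Mn(II) is therefore d⁵. A high-spin d⁵ ion has zero CFSE in either geometry, so four ligands adopt the sterically favoured tetrahedral geometry. → tetrahedral.

[MnClF₃]²−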